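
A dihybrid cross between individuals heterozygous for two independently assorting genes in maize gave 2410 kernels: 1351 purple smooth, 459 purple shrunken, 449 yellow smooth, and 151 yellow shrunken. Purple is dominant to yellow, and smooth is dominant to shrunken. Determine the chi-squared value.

A dihybrid F₂ with independent assortment and complete dominance at both loci gives a 9:3:3:1 phenotypic ratio.
Total ratio parts = 16. Expected numbers out of 2410:
  purple smooth: 2410 × 9/16 = 1355.625
  purple shrunken: 2410 × 3/16 = 451.875
  yellow smooth: 2410 × 3/16 = 451.875
  yellow shrunken: 2410 × 1/16 = 150.625
χ² = Σ (O − E)² / E
  purple smooth: (1351 − 1355.625)² / 1355.625 = 0.0158
  purple shrunken: (459 − 451.875)² / 451.875 = 0.1123
  yellow smooth: (449 − 451.875)² / 451.875 = 0.0183
  yellow shrunken: (151 − 150.625)² / 150.625 = 0.0009
χ² = 0.0158 + 0.1123 + 0.0183 + 0.0009 = 0.1473 ≈ 0.147

0.147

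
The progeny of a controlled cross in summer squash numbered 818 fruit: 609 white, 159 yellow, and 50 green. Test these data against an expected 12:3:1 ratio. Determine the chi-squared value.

0.264

Under the 12:3:1 hypothesis (Σ ratio = 16, N = 818):
  white: 818 × 12/16 = 613.5
  yellow: 818 × 3/16 = 153.375
  green: 818 × 1/16 = 51.125
χ² = Σ (O − E)² / E
  white: (609 − 613.5)² / 613.5 = 0.0330
  yellow: (159 − 153.375)² / 153.375 = 0.2063
  green: (50 − 51.125)² / 51.125 = 0.0248
χ² = 0.0330 + 0.2063 + 0.0248 = 0.2641 ≈ 0.264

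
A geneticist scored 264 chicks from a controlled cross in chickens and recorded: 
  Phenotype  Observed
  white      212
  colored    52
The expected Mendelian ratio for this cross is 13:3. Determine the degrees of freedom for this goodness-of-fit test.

1

A goodness-of-fit test with 2 phenotype classes has df = 2 − 1 = 1.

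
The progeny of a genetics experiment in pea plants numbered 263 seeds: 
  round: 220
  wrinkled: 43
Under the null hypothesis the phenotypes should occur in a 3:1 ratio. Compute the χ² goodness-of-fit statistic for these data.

10.496

Under the 3:1 hypothesis (Σ ratio = 4, N = 263):
  round: 263 × 3/4 = 197.25
  wrinkled: 263 × 1/4 = 65.75
χ² = Σ (O − E)² / E
  round: (220 − 197.25)² / 197.25 = 2.6239
  wrinkled: (43 − 65.75)² / 65.75 = 7.8717
χ² = 2.6239 + 7.8717 = 10.4956 ≈ 10.496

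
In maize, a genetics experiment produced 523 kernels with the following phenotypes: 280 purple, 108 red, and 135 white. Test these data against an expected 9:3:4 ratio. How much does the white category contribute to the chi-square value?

Under the 9:3:4 hypothesis (Σ ratio = 16, N = 523):
  purple: 523 × 9/16 = 294.1875
  red: 523 × 3/16 = 98.0625
  white: 523 × 4/16 = 130.75
Contribution of white: (135 − 130.75)² / 130.75 = 0.1381

0.138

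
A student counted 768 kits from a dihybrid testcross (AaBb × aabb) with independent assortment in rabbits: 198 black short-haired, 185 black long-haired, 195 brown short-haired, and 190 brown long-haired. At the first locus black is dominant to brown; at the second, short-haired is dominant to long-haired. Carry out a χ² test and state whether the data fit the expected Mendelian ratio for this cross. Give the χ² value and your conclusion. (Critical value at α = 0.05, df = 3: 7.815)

A dihybrid testcross with independent assortment gives a 1:1:1:1 ratio.
Under the 1:1:1:1 hypothesis (Σ ratio = 4, N = 768):
  black short-haired: 768 × 1/4 = 192
  black long-haired: 768 × 1/4 = 192
  brown short-haired: 768 × 1/4 = 192
  brown long-haired: 768 × 1/4 = 192
χ² = Σ (O − E)² / E
  black short-haired: (198 − 192)² / 192 = 0.1875
  black long-haired: (185 − 192)² / 192 = 0.2552
  brown short-haired: (195 − 192)² / 192 = 0.0469
  brown long-haired: (190 − 192)² / 192 = 0.0208
χ² = 0.1875 + 0.2552 + 0.0469 + 0.0208 = 0.5104 ≈ 0.510
Degrees of freedom = 4 − 1 = 3; critical value at α = 0.05 is 7.815.
Since 0.510 < 7.815, we fail to reject the null hypothesis — the data are consistent with the 1:1:1:1 ratio.

0.510; consistent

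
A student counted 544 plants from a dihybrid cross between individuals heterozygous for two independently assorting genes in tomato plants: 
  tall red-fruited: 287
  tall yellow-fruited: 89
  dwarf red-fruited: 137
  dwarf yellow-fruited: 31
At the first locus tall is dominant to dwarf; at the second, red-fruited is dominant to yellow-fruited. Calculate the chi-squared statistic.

15.111

A dihybrid F₂ with independent assortment and complete dominance at both loci gives a 9:3:3:1 phenotypic ratio.
Expected counts for N = 544 under a 9:3:3:1 ratio (total parts = 16):
  tall red-fruited: 544 × 9/16 = 306
  tall yellow-fruited: 544 × 3/16 = 102
  dwarf red-fruited: 544 × 3/16 = 102
  dwarf yellow-fruited: 544 × 1/16 = 34
χ² = Σ (O − E)² / E
  tall red-fruited: (287 − 306)² / 306 = 1.1797
  tall yellow-fruited: (89 − 102)² / 102 = 1.6569
  dwarf red-fruited: (137 − 102)² / 102 = 12.0098
  dwarf yellow-fruited: (31 − 34)² / 34 = 0.2647
χ² = 1.1797 + 1.6569 + 12.0098 + 0.2647 = 15.1111 ≈ 15.111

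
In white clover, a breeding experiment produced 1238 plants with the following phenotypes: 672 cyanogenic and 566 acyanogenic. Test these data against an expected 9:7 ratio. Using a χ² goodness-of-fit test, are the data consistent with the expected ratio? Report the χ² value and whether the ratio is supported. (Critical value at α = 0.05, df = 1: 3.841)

1.950; consistent

Expected counts for N = 1238 under a 9:7 ratio (total parts = 16):
  cyanogenic: 1238 × 9/16 = 696.375
  acyanogenic: 1238 × 7/16 = 541.625
χ² = Σ (O − E)² / E
  cyanogenic: (672 − 696.375)² / 696.375 = 0.8532
  acyanogenic: (566 − 541.625)² / 541.625 = 1.0970
χ² = 0.8532 + 1.0970 = 1.9502 ≈ 1.950
Degrees of freedom = 2 − 1 = 1; critical value at α = 0.05 is 3.841.
Since 1.950 < 3.841, we fail to reject the null hypothesis — the data are consistent with the 9:7 ratio.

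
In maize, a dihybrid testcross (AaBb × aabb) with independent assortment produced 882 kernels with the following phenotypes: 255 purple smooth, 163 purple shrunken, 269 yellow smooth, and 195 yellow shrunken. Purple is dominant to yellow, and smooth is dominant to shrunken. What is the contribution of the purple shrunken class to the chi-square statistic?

14.994

A dihybrid testcross with independent assortment gives a 1:1:1:1 ratio.
Expected counts for N = 882 under a 1:1:1:1 ratio (total parts = 4):
  purple smooth: 882 × 1/4 = 220.5
  purple shrunken: 882 × 1/4 = 220.5
  yellow smooth: 882 × 1/4 = 220.5
  yellow shrunken: 882 × 1/4 = 220.5
Contribution of purple shrunken: (163 − 220.5)² / 220.5 = 14.9943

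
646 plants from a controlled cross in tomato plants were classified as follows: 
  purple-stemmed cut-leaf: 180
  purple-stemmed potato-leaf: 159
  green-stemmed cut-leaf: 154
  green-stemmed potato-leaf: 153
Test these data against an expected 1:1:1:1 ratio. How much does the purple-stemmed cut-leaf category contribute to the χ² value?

The 1:1:1:1 ratio has 4 parts, so with N = 646 the expected counts are:
  purple-stemmed cut-leaf: 646 × 1/4 = 161.5
  purple-stemmed potato-leaf: 646 × 1/4 = 161.5
  green-stemmed cut-leaf: 646 × 1/4 = 161.5
  green-stemmed potato-leaf: 646 × 1/4 = 161.5
Contribution of purple-stemmed cut-leaf: (180 − 161.5)² / 161.5 = 2.1192

2.119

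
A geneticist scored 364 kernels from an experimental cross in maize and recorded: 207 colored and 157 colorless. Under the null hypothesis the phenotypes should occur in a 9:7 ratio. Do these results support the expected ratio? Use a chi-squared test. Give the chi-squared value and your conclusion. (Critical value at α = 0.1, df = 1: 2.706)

0.057; consistent

Total ratio parts = 16. Expected numbers out of 364:
  colored: 364 × 9/16 = 204.75
  colorless: 364 × 7/16 = 159.25
χ² = Σ (O − E)² / E
  colored: (207 − 204.75)² / 204.75 = 0.0247
  colorless: (157 − 159.25)² / 159.25 = 0.0318
χ² = 0.0247 + 0.0318 = 0.0565 ≈ 0.057
Degrees of freedom = 2 − 1 = 1; critical value at α = 0.1 is 2.706.
Since 0.057 < 2.706, we fail to reject the null hypothesis — the data are consistent with the 9:7 ratio.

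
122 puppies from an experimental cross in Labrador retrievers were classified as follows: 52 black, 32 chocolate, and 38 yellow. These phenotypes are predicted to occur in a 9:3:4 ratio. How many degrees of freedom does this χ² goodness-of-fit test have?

2

A goodness-of-fit test with 3 phenotype classes has df = 3 − 1 = 2.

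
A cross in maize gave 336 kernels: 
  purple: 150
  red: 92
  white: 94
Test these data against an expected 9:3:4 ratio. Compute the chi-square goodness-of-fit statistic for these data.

Expected counts for N = 336 under a 9:3:4 ratio (total parts = 16):
  purple: 336 × 9/16 = 189
  red: 336 × 3/16 = 63
  white: 336 × 4/16 = 84
χ² = Σ (O − E)² / E
  purple: (150 − 189)² / 189 = 8.0476
  red: (92 − 63)² / 63 = 13.3492
  white: (94 − 84)² / 84 = 1.1905
χ² = 8.0476 + 13.3492 + 1.1905 = 22.5873 ≈ 22.587

22.587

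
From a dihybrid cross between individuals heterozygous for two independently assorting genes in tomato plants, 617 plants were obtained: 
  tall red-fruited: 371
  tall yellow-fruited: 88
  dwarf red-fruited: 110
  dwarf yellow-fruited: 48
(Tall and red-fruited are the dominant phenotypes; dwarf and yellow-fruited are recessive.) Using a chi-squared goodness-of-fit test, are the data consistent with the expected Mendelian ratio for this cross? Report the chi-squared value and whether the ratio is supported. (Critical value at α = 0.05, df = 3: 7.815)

10.867; not consistent

A dihybrid F₂ with independent assortment and complete dominance at both loci gives a 9:3:3:1 phenotypic ratio.
Expected counts for N = 617 under a 9:3:3:1 ratio (total parts = 16):
  tall red-fruited: 617 × 9/16 = 347.0625
  tall yellow-fruited: 617 × 3/16 = 115.6875
  dwarf red-fruited: 617 × 3/16 = 115.6875
  dwarf yellow-fruited: 617 × 1/16 = 38.5625
χ² = Σ (O − E)² / E
  tall red-fruited: (371 − 347.0625)² / 347.0625 = 1.6510
  tall yellow-fruited: (88 − 115.6875)² / 115.6875 = 6.6265
  dwarf red-fruited: (110 − 115.6875)² / 115.6875 = 0.2796
  dwarf yellow-fruited: (48 − 38.5625)² / 38.5625 = 2.3097
χ² = 1.6510 + 6.6265 + 0.2796 + 2.3097 = 10.8668 ≈ 10.867
Degrees of freedom = 4 − 1 = 3; critical value at α = 0.05 is 7.815.
Since 10.867 > 7.815, we reject the null hypothesis — the data do not fit the 9:3:3:1 ratio.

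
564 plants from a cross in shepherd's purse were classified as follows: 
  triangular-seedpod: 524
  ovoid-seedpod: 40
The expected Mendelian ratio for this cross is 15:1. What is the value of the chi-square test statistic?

0.683

The 15:1 ratio has 16 parts, so with N = 564 the expected counts are:
  triangular-seedpod: 564 × 15/16 = 528.75
  ovoid-seedpod: 564 × 1/16 = 35.25
χ² = Σ (O − E)² / E
  triangular-seedpod: (524 − 528.75)² / 528.75 = 0.0427
  ovoid-seedpod: (40 − 35.25)² / 35.25 = 0.6401
χ² = 0.0427 + 0.6401 = 0.6828 ≈ 0.683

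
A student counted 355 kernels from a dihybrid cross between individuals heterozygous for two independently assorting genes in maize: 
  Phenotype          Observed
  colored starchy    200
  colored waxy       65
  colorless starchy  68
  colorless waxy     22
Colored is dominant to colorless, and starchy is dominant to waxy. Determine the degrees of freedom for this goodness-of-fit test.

3

A dihybrid F₂ with independent assortment and complete dominance at both loci gives a 9:3:3:1 phenotypic ratio.
A goodness-of-fit test with 4 phenotype classes has df = 4 − 1 = 3.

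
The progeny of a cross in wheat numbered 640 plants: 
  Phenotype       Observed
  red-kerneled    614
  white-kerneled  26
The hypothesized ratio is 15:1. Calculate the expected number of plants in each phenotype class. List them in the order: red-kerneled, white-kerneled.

Expected counts for N = 640 under a 15:1 ratio (total parts = 16):
  red-kerneled: 640 × 15/16 = 600
  white-kerneled: 640 × 1/16 = 40

600, 40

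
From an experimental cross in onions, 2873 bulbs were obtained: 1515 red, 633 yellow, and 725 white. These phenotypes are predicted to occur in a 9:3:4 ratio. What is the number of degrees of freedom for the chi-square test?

2

A goodness-of-fit test with 3 phenotype classes has df = 3 − 1 = 2.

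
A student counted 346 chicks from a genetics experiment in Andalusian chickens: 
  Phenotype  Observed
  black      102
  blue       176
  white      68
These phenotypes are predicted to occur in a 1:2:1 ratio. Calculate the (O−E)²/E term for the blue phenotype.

0.052

The 1:2:1 ratio has 4 parts, so with N = 346 the expected counts are:
  black: 346 × 1/4 = 86.5
  blue: 346 × 2/4 = 173
  white: 346 × 1/4 = 86.5
Contribution of blue: (176 − 173)² / 173 = 0.0520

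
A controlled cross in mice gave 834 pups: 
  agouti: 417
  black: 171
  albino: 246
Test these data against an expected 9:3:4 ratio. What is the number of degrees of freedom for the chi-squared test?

A goodness-of-fit test with 3 phenotype classes has df = 3 − 1 = 2.

2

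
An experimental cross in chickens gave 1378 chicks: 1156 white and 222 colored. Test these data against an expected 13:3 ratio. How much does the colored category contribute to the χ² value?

5.121

Expected counts for N = 1378 under a 13:3 ratio (total parts = 16):
  white: 1378 × 13/16 = 1119.625
  colored: 1378 × 3/16 = 258.375
Contribution of colored: (222 − 258.375)² / 258.375 = 5.1210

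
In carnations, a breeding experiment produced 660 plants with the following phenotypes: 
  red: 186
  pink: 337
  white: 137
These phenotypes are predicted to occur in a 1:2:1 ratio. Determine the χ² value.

The 1:2:1 ratio has 4 parts, so with N = 660 the expected counts are:
  red: 660 × 1/4 = 165
  pink: 660 × 2/4 = 330
  white: 660 × 1/4 = 165
χ² = Σ (O − E)² / E
  red: (186 − 165)² / 165 = 2.6727
  pink: (337 − 330)² / 330 = 0.1485
  white: (137 − 165)² / 165 = 4.7515
χ² = 2.6727 + 0.1485 + 4.7515 = 7.5727 ≈ 7.573

7.573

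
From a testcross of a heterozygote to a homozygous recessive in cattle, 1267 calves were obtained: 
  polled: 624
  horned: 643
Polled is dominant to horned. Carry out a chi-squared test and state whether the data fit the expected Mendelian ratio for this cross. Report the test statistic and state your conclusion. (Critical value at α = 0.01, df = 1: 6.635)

0.285; consistent

A testcross of a heterozygote (Aa × aa) gives a 1:1 phenotypic ratio.
Total ratio parts = 2. Expected numbers out of 1267:
  polled: 1267 × 1/2 = 633.5
  horned: 1267 × 1/2 = 633.5
χ² = Σ (O − E)² / E
  polled: (624 − 633.5)² / 633.5 = 0.1425
  horned: (643 − 633.5)² / 633.5 = 0.1425
χ² = 0.1425 + 0.1425 = 0.285
Degrees of freedom = 2 − 1 = 1; critical value at α = 0.01 is 6.635.
Since 0.285 < 6.635, we fail to reject the null hypothesis — the data are consistent with the 1:1 ratio.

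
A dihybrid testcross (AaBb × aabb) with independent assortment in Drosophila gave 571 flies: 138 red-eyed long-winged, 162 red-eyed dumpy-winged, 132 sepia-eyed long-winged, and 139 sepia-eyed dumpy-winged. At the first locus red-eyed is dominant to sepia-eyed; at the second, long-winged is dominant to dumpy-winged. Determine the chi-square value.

3.662

A dihybrid testcross with independent assortment gives a 1:1:1:1 ratio.
Expected counts for N = 571 under a 1:1:1:1 ratio (total parts = 4):
  red-eyed long-winged: 571 × 1/4 = 142.75
  red-eyed dumpy-winged: 571 × 1/4 = 142.75
  sepia-eyed long-winged: 571 × 1/4 = 142.75
  sepia-eyed dumpy-winged: 571 × 1/4 = 142.75
χ² = Σ (O − E)² / E
  red-eyed long-winged: (138 − 142.75)² / 142.75 = 0.1581
  red-eyed dumpy-winged: (162 − 142.75)² / 142.75 = 2.5959
  sepia-eyed long-winged: (132 − 142.75)² / 142.75 = 0.8095
  sepia-eyed dumpy-winged: (139 − 142.75)² / 142.75 = 0.0985
χ² = 0.1581 + 2.5959 + 0.8095 + 0.0985 = 3.662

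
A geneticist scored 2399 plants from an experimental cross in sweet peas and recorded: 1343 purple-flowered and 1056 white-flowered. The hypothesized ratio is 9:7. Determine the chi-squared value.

0.070

Total ratio parts = 16. Expected numbers out of 2399:
  purple-flowered: 2399 × 9/16 = 1349.4375
  white-flowered: 2399 × 7/16 = 1049.5625
χ² = Σ (O − E)² / E
  purple-flowered: (1343 − 1349.4375)² / 1349.4375 = 0.0307
  white-flowered: (1056 − 1049.5625)² / 1049.5625 = 0.0395
χ² = 0.0307 + 0.0395 = 0.0702 ≈ 0.070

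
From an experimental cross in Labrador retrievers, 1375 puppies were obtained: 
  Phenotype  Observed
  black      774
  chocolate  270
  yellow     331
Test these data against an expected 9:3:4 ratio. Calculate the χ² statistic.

1.049

The 9:3:4 ratio has 16 parts, so with N = 1375 the expected counts are:
  black: 1375 × 9/16 = 773.4375
  chocolate: 1375 × 3/16 = 257.8125
  yellow: 1375 × 4/16 = 343.75
χ² = Σ (O − E)² / E
  black: (774 − 773.4375)² / 773.4375 = 0.0004
  chocolate: (270 − 257.8125)² / 257.8125 = 0.5761
  yellow: (331 − 343.75)² / 343.75 = 0.4729
χ² = 0.0004 + 0.5761 + 0.4729 = 1.0494 ≈ 1.049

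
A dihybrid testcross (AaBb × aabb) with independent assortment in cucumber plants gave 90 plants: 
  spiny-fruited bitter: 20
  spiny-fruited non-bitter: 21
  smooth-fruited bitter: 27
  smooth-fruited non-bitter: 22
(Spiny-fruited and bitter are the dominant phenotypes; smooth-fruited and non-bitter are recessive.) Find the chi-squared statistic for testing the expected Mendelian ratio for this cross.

1.289

A dihybrid testcross with independent assortment gives a 1:1:1:1 ratio.
The 1:1:1:1 ratio has 4 parts, so with N = 90 the expected counts are:
  spiny-fruited bitter: 90 × 1/4 = 22.5
  spiny-fruited non-bitter: 90 × 1/4 = 22.5
  smooth-fruited bitter: 90 × 1/4 = 22.5
  smooth-fruited non-bitter: 90 × 1/4 = 22.5
χ² = Σ (O − E)² / E
  spiny-fruited bitter: (20 − 22.5)² / 22.5 = 0.2778
  spiny-fruited non-bitter: (21 − 22.5)² / 22.5 = 0.1000
  smooth-fruited bitter: (27 − 22.5)² / 22.5 = 0.9000
  smooth-fruited non-bitter: (22 − 22.5)² / 22.5 = 0.0111
χ² = 0.2778 + 0.1000 + 0.9000 + 0.0111 = 1.2889 ≈ 1.289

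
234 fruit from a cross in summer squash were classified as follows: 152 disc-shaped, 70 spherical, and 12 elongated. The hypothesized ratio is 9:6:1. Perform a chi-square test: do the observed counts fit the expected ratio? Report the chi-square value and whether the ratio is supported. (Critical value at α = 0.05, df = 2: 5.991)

Under the 9:6:1 hypothesis (Σ ratio = 16, N = 234):
  disc-shaped: 234 × 9/16 = 131.625
  spherical: 234 × 6/16 = 87.75
  elongated: 234 × 1/16 = 14.625
χ² = Σ (O − E)² / E
  disc-shaped: (152 − 131.625)² / 131.625 = 3.1540
  spherical: (70 − 87.75)² / 87.75 = 3.5905
  elongated: (12 − 14.625)² / 14.625 = 0.4712
χ² = 3.1540 + 3.5905 + 0.4712 = 7.2157 ≈ 7.216
Degrees of freedom = 3 − 1 = 2; critical value at α = 0.05 is 5.991.
Since 7.216 > 5.991, we reject the null hypothesis — the data do not fit the 9:6:1 ratio.

7.216; not consistent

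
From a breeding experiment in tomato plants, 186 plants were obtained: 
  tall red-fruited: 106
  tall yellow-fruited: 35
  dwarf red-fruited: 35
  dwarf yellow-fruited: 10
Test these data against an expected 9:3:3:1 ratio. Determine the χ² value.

0.246

Total ratio parts = 16. Expected numbers out of 186:
  tall red-fruited: 186 × 9/16 = 104.625
  tall yellow-fruited: 186 × 3/16 = 34.875
  dwarf red-fruited: 186 × 3/16 = 34.875
  dwarf yellow-fruited: 186 × 1/16 = 11.625
χ² = Σ (O − E)² / E
  tall red-fruited: (106 − 104.625)² / 104.625 = 0.0181
  tall yellow-fruited: (35 − 34.875)² / 34.875 = 0.0004
  dwarf red-fruited: (35 − 34.875)² / 34.875 = 0.0004
  dwarf yellow-fruited: (10 − 11.625)² / 11.625 = 0.2272
χ² = 0.0181 + 0.0004 + 0.0004 + 0.2272 = 0.2461 ≈ 0.246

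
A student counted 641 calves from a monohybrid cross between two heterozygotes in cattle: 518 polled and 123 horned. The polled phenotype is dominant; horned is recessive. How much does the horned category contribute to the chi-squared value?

For a monohybrid cross between heterozygotes with complete dominance, the expected phenotypic ratio is 3:1.
The 3:1 ratio has 4 parts, so with N = 641 the expected counts are:
  polled: 641 × 3/4 = 480.75
  horned: 641 × 1/4 = 160.25
Contribution of horned: (123 − 160.25)² / 160.25 = 8.6587

8.659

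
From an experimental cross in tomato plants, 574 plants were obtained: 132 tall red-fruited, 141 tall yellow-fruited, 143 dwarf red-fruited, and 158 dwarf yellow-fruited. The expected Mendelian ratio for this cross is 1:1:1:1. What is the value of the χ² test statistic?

2.432

The 1:1:1:1 ratio has 4 parts, so with N = 574 the expected counts are:
  tall red-fruited: 574 × 1/4 = 143.5
  tall yellow-fruited: 574 × 1/4 = 143.5
  dwarf red-fruited: 574 × 1/4 = 143.5
  dwarf yellow-fruited: 574 × 1/4 = 143.5
χ² = Σ (O − E)² / E
  tall red-fruited: (132 − 143.5)² / 143.5 = 0.9216
  tall yellow-fruited: (141 − 143.5)² / 143.5 = 0.0436
  dwarf red-fruited: (143 − 143.5)² / 143.5 = 0.0017
  dwarf yellow-fruited: (158 − 143.5)² / 143.5 = 1.4652
χ² = 0.9216 + 0.0436 + 0.0017 + 1.4652 = 2.4321 ≈ 2.432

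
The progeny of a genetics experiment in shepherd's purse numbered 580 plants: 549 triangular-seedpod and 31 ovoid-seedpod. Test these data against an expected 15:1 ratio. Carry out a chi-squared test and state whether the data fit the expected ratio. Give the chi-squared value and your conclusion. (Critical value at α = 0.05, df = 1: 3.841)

0.811; consistent

Expected counts for N = 580 under a 15:1 ratio (total parts = 16):
  triangular-seedpod: 580 × 15/16 = 543.75
  ovoid-seedpod: 580 × 1/16 = 36.25
χ² = Σ (O − E)² / E
  triangular-seedpod: (549 − 543.75)² / 543.75 = 0.0507
  ovoid-seedpod: (31 − 36.25)² / 36.25 = 0.7603
χ² = 0.0507 + 0.7603 = 0.811
Degrees of freedom = 2 − 1 = 1; critical value at α = 0.05 is 3.841.
Since 0.811 < 3.841, we fail to reject the null hypothesis — the data are consistent with the 15:1 ratio.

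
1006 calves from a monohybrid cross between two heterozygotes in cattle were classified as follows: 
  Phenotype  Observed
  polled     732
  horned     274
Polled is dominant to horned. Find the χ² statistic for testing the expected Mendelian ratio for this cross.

For a monohybrid cross between heterozygotes with complete dominance, the expected phenotypic ratio is 3:1.
Expected counts for N = 1006 under a 3:1 ratio (total parts = 4):
  polled: 1006 × 3/4 = 754.5
  horned: 1006 × 1/4 = 251.5
χ² = Σ (O − E)² / E
  polled: (732 − 754.5)² / 754.5 = 0.6710
  horned: (274 − 251.5)² / 251.5 = 2.0129
χ² = 0.6710 + 2.0129 = 2.6839 ≈ 2.684

2.684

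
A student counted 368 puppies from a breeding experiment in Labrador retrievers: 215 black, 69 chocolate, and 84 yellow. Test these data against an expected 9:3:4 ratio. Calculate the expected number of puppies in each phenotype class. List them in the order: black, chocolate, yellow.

207, 69, 92

Total ratio parts = 16. Expected numbers out of 368:
  black: 368 × 9/16 = 207
  chocolate: 368 × 3/16 = 69
  yellow: 368 × 4/16 = 92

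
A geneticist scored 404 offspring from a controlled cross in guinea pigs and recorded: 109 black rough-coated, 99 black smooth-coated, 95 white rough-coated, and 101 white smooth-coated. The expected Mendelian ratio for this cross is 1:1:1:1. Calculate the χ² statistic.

1.030

Total ratio parts = 4. Expected numbers out of 404:
  black rough-coated: 404 × 1/4 = 101
  black smooth-coated: 404 × 1/4 = 101
  white rough-coated: 404 × 1/4 = 101
  white smooth-coated: 404 × 1/4 = 101
χ² = Σ (O − E)² / E
  black rough-coated: (109 − 101)² / 101 = 0.6337
  black smooth-coated: (99 − 101)² / 101 = 0.0396
  white rough-coated: (95 − 101)² / 101 = 0.3564
  white smooth-coated: (101 − 101)² / 101 = 0.0000
χ² = 0.6337 + 0.0396 + 0.3564 + 0.0000 = 1.0297 ≈ 1.030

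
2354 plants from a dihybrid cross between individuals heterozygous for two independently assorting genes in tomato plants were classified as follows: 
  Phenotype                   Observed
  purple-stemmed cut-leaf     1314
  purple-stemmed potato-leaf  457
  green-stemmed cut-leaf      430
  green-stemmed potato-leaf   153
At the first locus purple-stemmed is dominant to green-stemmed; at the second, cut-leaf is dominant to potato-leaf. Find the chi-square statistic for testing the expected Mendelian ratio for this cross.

1.158

A dihybrid F₂ with independent assortment and complete dominance at both loci gives a 9:3:3:1 phenotypic ratio.
The 9:3:3:1 ratio has 16 parts, so with N = 2354 the expected counts are:
  purple-stemmed cut-leaf: 2354 × 9/16 = 1324.125
  purple-stemmed potato-leaf: 2354 × 3/16 = 441.375
  green-stemmed cut-leaf: 2354 × 3/16 = 441.375
  green-stemmed potato-leaf: 2354 × 1/16 = 147.125
χ² = Σ (O − E)² / E
  purple-stemmed cut-leaf: (1314 − 1324.125)² / 1324.125 = 0.0774
  purple-stemmed potato-leaf: (457 − 441.375)² / 441.375 = 0.5531
  green-stemmed cut-leaf: (430 − 441.375)² / 441.375 = 0.2932
  green-stemmed potato-leaf: (153 − 147.125)² / 147.125 = 0.2346
χ² = 0.0774 + 0.5531 + 0.2932 + 0.2346 = 1.1583 ≈ 1.158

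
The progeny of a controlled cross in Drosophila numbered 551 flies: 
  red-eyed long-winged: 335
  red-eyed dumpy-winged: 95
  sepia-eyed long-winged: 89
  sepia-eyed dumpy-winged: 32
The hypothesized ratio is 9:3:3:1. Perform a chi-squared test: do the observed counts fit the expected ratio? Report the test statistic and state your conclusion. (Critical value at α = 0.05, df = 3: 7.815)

4.851; consistent

The 9:3:3:1 ratio has 16 parts, so with N = 551 the expected counts are:
  red-eyed long-winged: 551 × 9/16 = 309.9375
  red-eyed dumpy-winged: 551 × 3/16 = 103.3125
  sepia-eyed long-winged: 551 × 3/16 = 103.3125
  sepia-eyed dumpy-winged: 551 × 1/16 = 34.4375
χ² = Σ (O − E)² / E
  red-eyed long-winged: (335 − 309.9375)² / 309.9375 = 2.0266
  red-eyed dumpy-winged: (95 − 103.3125)² / 103.3125 = 0.6688
  sepia-eyed long-winged: (89 − 103.3125)² / 103.3125 = 1.9828
  sepia-eyed dumpy-winged: (32 − 34.4375)² / 34.4375 = 0.1725
χ² = 2.0266 + 0.6688 + 1.9828 + 0.1725 = 4.8507 ≈ 4.851
Degrees of freedom = 4 − 1 = 3; critical value at α = 0.05 is 7.815.
Since 4.851 < 7.815, we fail to reject the null hypothesis — the data are consistent with the 9:3:3:1 ratio.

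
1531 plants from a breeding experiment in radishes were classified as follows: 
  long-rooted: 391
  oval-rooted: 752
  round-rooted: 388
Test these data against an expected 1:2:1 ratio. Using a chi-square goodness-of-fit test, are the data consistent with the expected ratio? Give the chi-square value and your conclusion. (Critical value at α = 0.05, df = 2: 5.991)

Under the 1:2:1 hypothesis (Σ ratio = 4, N = 1531):
  long-rooted: 1531 × 1/4 = 382.75
  oval-rooted: 1531 × 2/4 = 765.5
  round-rooted: 1531 × 1/4 = 382.75
χ² = Σ (O − E)² / E
  long-rooted: (391 − 382.75)² / 382.75 = 0.1778
  oval-rooted: (752 − 765.5)² / 765.5 = 0.2381
  round-rooted: (388 − 382.75)² / 382.75 = 0.0720
χ² = 0.1778 + 0.2381 + 0.0720 = 0.4879 ≈ 0.488
Degrees of freedom = 3 − 1 = 2; critical value at α = 0.05 is 5.991.
Since 0.488 < 5.991, we fail to reject the null hypothesis — the data are consistent with the 1:2:1 ratio.

0.488; consistent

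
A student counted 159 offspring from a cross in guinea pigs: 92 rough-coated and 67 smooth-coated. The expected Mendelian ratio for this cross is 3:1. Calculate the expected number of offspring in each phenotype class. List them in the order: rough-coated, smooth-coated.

The 3:1 ratio has 4 parts, so with N = 159 the expected counts are:
  rough-coated: 159 × 3/4 = 119.25
  smooth-coated: 159 × 1/4 = 39.75

119.25, 39.75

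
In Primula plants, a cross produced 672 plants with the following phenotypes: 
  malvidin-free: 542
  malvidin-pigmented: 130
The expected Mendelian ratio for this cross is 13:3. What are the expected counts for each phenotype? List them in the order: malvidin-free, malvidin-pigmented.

Total ratio parts = 16. Expected numbers out of 672:
  malvidin-free: 672 × 13/16 = 546
  malvidin-pigmented: 672 × 3/16 = 126

546, 126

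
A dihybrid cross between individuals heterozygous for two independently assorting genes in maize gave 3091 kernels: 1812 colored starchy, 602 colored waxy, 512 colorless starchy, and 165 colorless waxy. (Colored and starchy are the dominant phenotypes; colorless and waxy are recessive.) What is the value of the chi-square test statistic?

A dihybrid F₂ with independent assortment and complete dominance at both loci gives a 9:3:3:1 phenotypic ratio.
Total ratio parts = 16. Expected numbers out of 3091:
  colored starchy: 3091 × 9/16 = 1738.6875
  colored waxy: 3091 × 3/16 = 579.5625
  colorless starchy: 3091 × 3/16 = 579.5625
  colorless waxy: 3091 × 1/16 = 193.1875
χ² = Σ (O − E)² / E
  colored starchy: (1812 − 1738.6875)² / 1738.6875 = 3.0913
  colored waxy: (602 − 579.5625)² / 579.5625 = 0.8687
  colorless starchy: (512 − 579.5625)² / 579.5625 = 7.8761
  colorless waxy: (165 − 193.1875)² / 193.1875 = 4.1128
χ² = 3.0913 + 0.8687 + 7.8761 + 4.1128 = 15.9489 ≈ 15.949

15.949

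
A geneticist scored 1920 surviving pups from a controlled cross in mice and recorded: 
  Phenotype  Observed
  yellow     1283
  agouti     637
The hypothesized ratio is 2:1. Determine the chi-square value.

0.021

Under the 2:1 hypothesis (Σ ratio = 3, N = 1920):
  yellow: 1920 × 2/3 = 1280
  agouti: 1920 × 1/3 = 640
χ² = Σ (O − E)² / E
  yellow: (1283 − 1280)² / 1280 = 0.0070
  agouti: (637 − 640)² / 640 = 0.0141
χ² = 0.0070 + 0.0141 = 0.0211 ≈ 0.021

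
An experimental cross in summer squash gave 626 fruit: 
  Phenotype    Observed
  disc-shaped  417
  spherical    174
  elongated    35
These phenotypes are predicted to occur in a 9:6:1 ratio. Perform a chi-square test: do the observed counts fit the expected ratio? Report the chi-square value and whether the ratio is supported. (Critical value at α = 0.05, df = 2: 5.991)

28.109; not consistent

Expected counts for N = 626 under a 9:6:1 ratio (total parts = 16):
  disc-shaped: 626 × 9/16 = 352.125
  spherical: 626 × 6/16 = 234.75
  elongated: 626 × 1/16 = 39.125
χ² = Σ (O − E)² / E
  disc-shaped: (417 − 352.125)² / 352.125 = 11.9525
  spherical: (174 − 234.75)² / 234.75 = 15.7212
  elongated: (35 − 39.125)² / 39.125 = 0.4349
χ² = 11.9525 + 15.7212 + 0.4349 = 28.1086 ≈ 28.109
Degrees of freedom = 3 − 1 = 2; critical value at α = 0.05 is 5.991.
Since 28.109 > 5.991, we reject the null hypothesis — the data do not fit the 9:6:1 ratio.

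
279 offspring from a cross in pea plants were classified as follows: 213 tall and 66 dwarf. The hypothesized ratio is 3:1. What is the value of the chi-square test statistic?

0.269

Under the 3:1 hypothesis (Σ ratio = 4, N = 279):
  tall: 279 × 3/4 = 209.25
  dwarf: 279 × 1/4 = 69.75
χ² = Σ (O − E)² / E
  tall: (213 − 209.25)² / 209.25 = 0.0672
  dwarf: (66 − 69.75)² / 69.75 = 0.2016
χ² = 0.0672 + 0.2016 = 0.2688 ≈ 0.269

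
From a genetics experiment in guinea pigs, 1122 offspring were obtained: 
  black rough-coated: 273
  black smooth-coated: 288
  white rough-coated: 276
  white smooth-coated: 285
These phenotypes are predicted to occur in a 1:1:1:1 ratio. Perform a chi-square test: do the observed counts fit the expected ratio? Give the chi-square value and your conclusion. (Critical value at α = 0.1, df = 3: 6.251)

Total ratio parts = 4. Expected numbers out of 1122:
  black rough-coated: 1122 × 1/4 = 280.5
  black smooth-coated: 1122 × 1/4 = 280.5
  white rough-coated: 1122 × 1/4 = 280.5
  white smooth-coated: 1122 × 1/4 = 280.5
χ² = Σ (O − E)² / E
  black rough-coated: (273 − 280.5)² / 280.5 = 0.2005
  black smooth-coated: (288 − 280.5)² / 280.5 = 0.2005
  white rough-coated: (276 − 280.5)² / 280.5 = 0.0722
  white smooth-coated: (285 − 280.5)² / 280.5 = 0.0722
χ² = 0.2005 + 0.2005 + 0.0722 + 0.0722 = 0.5454 ≈ 0.545
Degrees of freedom = 4 − 1 = 3; critical value at α = 0.1 is 6.251.
Since 0.545 < 6.251, we fail to reject the null hypothesis — the data are consistent with the 1:1:1:1 ratio.

0.545; consistent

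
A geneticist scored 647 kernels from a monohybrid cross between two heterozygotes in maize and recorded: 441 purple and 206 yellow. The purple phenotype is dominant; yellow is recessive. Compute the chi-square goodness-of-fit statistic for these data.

16.141

For a monohybrid cross between heterozygotes with complete dominance, the expected phenotypic ratio is 3:1.
Total ratio parts = 4. Expected numbers out of 647:
  purple: 647 × 3/4 = 485.25
  yellow: 647 × 1/4 = 161.75
χ² = Σ (O − E)² / E
  purple: (441 − 485.25)² / 485.25 = 4.0352
  yellow: (206 − 161.75)² / 161.75 = 12.1055
χ² = 4.0352 + 12.1055 = 16.1407 ≈ 16.141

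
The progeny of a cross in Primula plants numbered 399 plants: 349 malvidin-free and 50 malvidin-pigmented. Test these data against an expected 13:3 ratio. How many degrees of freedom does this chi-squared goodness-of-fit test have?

1

A goodness-of-fit test with 2 phenotype classes has df = 2 − 1 = 1.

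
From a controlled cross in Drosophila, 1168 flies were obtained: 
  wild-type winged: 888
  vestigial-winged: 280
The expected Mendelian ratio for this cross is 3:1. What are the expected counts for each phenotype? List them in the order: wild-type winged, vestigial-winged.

876, 292

The 3:1 ratio has 4 parts, so with N = 1168 the expected counts are:
  wild-type winged: 1168 × 3/4 = 876
  vestigial-winged: 1168 × 1/4 = 292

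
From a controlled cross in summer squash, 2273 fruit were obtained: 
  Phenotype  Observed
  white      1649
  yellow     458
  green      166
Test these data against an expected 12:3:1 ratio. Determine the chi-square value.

Expected counts for N = 2273 under a 12:3:1 ratio (total parts = 16):
  white: 2273 × 12/16 = 1704.75
  yellow: 2273 × 3/16 = 426.1875
  green: 2273 × 1/16 = 142.0625
χ² = Σ (O − E)² / E
  white: (1649 − 1704.75)² / 1704.75 = 1.8232
  yellow: (458 − 426.1875)² / 426.1875 = 2.3746
  green: (166 − 142.0625)² / 142.0625 = 4.0335
χ² = 1.8232 + 2.3746 + 4.0335 = 8.2313 ≈ 8.231

8.231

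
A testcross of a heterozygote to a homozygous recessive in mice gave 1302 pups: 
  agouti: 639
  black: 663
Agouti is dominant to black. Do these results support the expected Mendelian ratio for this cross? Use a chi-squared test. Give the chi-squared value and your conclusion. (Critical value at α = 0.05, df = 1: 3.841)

0.442; consistent

A testcross of a heterozygote (Aa × aa) gives a 1:1 phenotypic ratio.
Expected counts for N = 1302 under a 1:1 ratio (total parts = 2):
  agouti: 1302 × 1/2 = 651
  black: 1302 × 1/2 = 651
χ² = Σ (O − E)² / E
  agouti: (639 − 651)² / 651 = 0.2212
  black: (663 − 651)² / 651 = 0.2212
χ² = 0.2212 + 0.2212 = 0.4424 ≈ 0.442
Degrees of freedom = 2 − 1 = 1; critical value at α = 0.05 is 3.841.
Since 0.442 < 3.841, we fail to reject the null hypothesis — the data are consistent with the 1:1 ratio.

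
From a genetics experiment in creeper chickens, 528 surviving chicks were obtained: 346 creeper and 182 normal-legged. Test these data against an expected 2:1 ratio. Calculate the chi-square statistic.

Total ratio parts = 3. Expected numbers out of 528:
  creeper: 528 × 2/3 = 352
  normal-legged: 528 × 1/3 = 176
χ² = Σ (O − E)² / E
  creeper: (346 − 352)² / 352 = 0.1023
  normal-legged: (182 − 176)² / 176 = 0.2045
χ² = 0.1023 + 0.2045 = 0.3068 ≈ 0.307

0.307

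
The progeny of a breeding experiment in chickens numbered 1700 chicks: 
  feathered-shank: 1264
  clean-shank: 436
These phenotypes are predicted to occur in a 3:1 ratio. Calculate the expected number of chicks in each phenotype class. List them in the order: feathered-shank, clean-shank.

Under the 3:1 hypothesis (Σ ratio = 4, N = 1700):
  feathered-shank: 1700 × 3/4 = 1275
  clean-shank: 1700 × 1/4 = 425

1275, 425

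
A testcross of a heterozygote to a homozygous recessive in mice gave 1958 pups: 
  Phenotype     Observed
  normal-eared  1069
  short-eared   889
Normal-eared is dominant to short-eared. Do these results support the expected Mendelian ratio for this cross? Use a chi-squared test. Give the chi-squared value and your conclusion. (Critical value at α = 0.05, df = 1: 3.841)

A testcross of a heterozygote (Aa × aa) gives a 1:1 phenotypic ratio.
Under the 1:1 hypothesis (Σ ratio = 2, N = 1958):
  normal-eared: 1958 × 1/2 = 979
  short-eared: 1958 × 1/2 = 979
χ² = Σ (O − E)² / E
  normal-eared: (1069 − 979)² / 979 = 8.2737
  short-eared: (889 − 979)² / 979 = 8.2737
χ² = 8.2737 + 8.2737 = 16.5474 ≈ 16.547
Degrees of freedom = 2 − 1 = 1; critical value at α = 0.05 is 3.841.
Since 16.547 > 3.841, we reject the null hypothesis — the data do not fit the 1:1 ratio.

16.547; not consistent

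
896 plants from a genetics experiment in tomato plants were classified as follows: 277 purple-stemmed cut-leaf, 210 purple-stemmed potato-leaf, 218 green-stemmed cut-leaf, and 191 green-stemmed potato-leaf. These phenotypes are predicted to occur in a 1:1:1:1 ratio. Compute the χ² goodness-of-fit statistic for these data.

Under the 1:1:1:1 hypothesis (Σ ratio = 4, N = 896):
  purple-stemmed cut-leaf: 896 × 1/4 = 224
  purple-stemmed potato-leaf: 896 × 1/4 = 224
  green-stemmed cut-leaf: 896 × 1/4 = 224
  green-stemmed potato-leaf: 896 × 1/4 = 224
χ² = Σ (O − E)² / E
  purple-stemmed cut-leaf: (277 − 224)² / 224 = 12.5402
  purple-stemmed potato-leaf: (210 − 224)² / 224 = 0.8750
  green-stemmed cut-leaf: (218 − 224)² / 224 = 0.1607
  green-stemmed potato-leaf: (191 − 224)² / 224 = 4.8616
χ² = 12.5402 + 0.8750 + 0.1607 + 4.8616 = 18.4375 ≈ 18.438

18.438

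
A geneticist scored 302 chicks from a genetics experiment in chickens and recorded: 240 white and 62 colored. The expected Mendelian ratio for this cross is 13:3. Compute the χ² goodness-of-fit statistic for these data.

0.628

Total ratio parts = 16. Expected numbers out of 302:
  white: 302 × 13/16 = 245.375
  colored: 302 × 3/16 = 56.625
χ² = Σ (O − E)² / E
  white: (240 − 245.375)² / 245.375 = 0.1177
  colored: (62 − 56.625)² / 56.625 = 0.5102
χ² = 0.1177 + 0.5102 = 0.6279 ≈ 0.628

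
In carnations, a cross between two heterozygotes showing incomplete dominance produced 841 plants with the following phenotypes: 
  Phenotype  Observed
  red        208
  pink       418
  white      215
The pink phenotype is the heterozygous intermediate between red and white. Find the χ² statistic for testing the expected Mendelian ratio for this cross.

With incomplete dominance, a heterozygote × heterozygote cross gives a 1:2:1 phenotypic ratio.
Under the 1:2:1 hypothesis (Σ ratio = 4, N = 841):
  red: 841 × 1/4 = 210.25
  pink: 841 × 2/4 = 420.5
  white: 841 × 1/4 = 210.25
χ² = Σ (O − E)² / E
  red: (208 − 210.25)² / 210.25 = 0.0241
  pink: (418 − 420.5)² / 420.5 = 0.0149
  white: (215 − 210.25)² / 210.25 = 0.1073
χ² = 0.0241 + 0.0149 + 0.1073 = 0.1463 ≈ 0.146

0.146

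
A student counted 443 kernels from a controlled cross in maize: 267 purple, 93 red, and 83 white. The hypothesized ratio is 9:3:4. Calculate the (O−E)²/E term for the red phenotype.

The 9:3:4 ratio has 16 parts, so with N = 443 the expected counts are:
  purple: 443 × 9/16 = 249.1875
  red: 443 × 3/16 = 83.0625
  white: 443 × 4/16 = 110.75
Contribution of red: (93 − 83.0625)² / 83.0625 = 1.1889

1.189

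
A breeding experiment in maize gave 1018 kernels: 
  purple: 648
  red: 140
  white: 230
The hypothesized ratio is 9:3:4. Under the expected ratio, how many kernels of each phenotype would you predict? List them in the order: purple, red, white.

Expected counts for N = 1018 under a 9:3:4 ratio (total parts = 16):
  purple: 1018 × 9/16 = 572.625
  red: 1018 × 3/16 = 190.875
  white: 1018 × 4/16 = 254.5

572.625, 190.875, 254.5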